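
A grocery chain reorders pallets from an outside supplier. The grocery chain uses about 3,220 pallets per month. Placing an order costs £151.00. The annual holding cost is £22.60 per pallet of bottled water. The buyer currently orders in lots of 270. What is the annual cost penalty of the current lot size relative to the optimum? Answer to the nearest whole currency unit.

Extra cost ≈ £8,421 per year

Annual demand D = 3,220 × 12 = 38,640.
EOQ = √(2DS/H) = √(2 × 38,640 × 151 / 22.6) ≈ 718.57.
Cost at Q* = (D/Q*)S + (Q*/2)H = √(2DSH) ≈ £16,239.63.
Cost at Q = 270: (38,640/270)×151 + (270/2)×22.6 = £21,609.78 + £3,051.00 = £24,660.78.
Excess = £24,660.78 − £16,239.63 = £8,421.14.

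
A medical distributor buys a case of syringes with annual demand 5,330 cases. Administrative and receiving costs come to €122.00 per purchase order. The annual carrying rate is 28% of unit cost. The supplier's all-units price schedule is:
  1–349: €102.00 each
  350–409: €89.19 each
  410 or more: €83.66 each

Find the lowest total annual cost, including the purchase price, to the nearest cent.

Holding cost per unit per year at price C is H = 0.28·C.
Candidates are each tier's EOQ (if it falls in that tier) and each price-break quantity.
EOQ at €102.00 = 213.4 (feasible in tier 1): TC = 5,330×€102.00 + (5,330/213.4)×122 + (213.4/2)×0.28×€102.00 = €549,754.49.
EOQ at €89.19 = 228.2 < 350, so use break Q=350: TC = 5,330×€89.19 + (5,330/350.0)×122 + (350.0/2)×0.28×€89.19 = €481,610.90.
EOQ at €83.66 = 235.6 < 410, so use break Q=410: TC = 5,330×€83.66 + (5,330/410.0)×122 + (410.0/2)×0.28×€83.66 = €452,295.88.
Lowest total cost among the candidates is at Q = 410.0.

TC* ≈ €452,295.88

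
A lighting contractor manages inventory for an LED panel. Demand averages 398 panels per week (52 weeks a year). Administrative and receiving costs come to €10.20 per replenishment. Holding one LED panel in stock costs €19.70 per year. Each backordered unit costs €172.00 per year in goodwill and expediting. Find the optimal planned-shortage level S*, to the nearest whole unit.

S* ≈ 16 panels

Annual demand D = 398 × 52 = 20,696.
With planned backorders, Q* = √(2DS/H) · √((H+B)/B).
√(2DS/H) = √(2 × 20,696 × 10.2 / 19.7) = 146.395.
√((H+B)/B) = √((19.7+172)/172) = 1.0557.
Q* ≈ 154.551.
S* = Q* · H/(H+B) = 154.551 × 19.7/191.7 ≈ 15.882.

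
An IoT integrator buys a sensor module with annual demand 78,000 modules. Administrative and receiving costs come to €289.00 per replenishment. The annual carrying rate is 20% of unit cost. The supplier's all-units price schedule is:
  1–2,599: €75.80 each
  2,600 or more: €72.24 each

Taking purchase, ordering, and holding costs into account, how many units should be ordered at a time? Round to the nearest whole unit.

Q* ≈ 2,600 modules

Holding cost per unit per year at price C is H = 0.20·C.
Candidates are each tier's EOQ (if it falls in that tier) and each price-break quantity.
EOQ at €75.80 = 1724.5 (feasible in tier 1): TC = 78,000×€75.80 + (78,000/1724.5)×289 + (1724.5/2)×0.20×€75.80 = €5,938,543.32.
EOQ at €72.24 = 1766.5 < 2600, so use break Q=2600: TC = 78,000×€72.24 + (78,000/2600.0)×289 + (2600.0/2)×0.20×€72.24 = €5,662,172.40.
Lowest total cost is €5,662,172.40 at Q = 2600.0.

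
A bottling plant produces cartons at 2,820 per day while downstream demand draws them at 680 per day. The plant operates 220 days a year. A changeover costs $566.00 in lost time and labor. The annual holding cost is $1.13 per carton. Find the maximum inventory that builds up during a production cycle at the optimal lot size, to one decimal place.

Annual demand D = 680 × 220 = 149,600.
Production build-up factor (1 − d/p) = 1 − 680/2,820 = 0.7589.
Q* = √(2DS / (H(1 − d/p))) = √(2 × 149,600 × 566 / (1.13 × 0.7589)).
= √(169,347,200 / 0.8575) ≈ 14052.949.
Maximum inventory = Q*(1 − d/p) = 14052.949 × 0.7589 ≈ 10664.294.

I_max ≈ 10,664.3 cartons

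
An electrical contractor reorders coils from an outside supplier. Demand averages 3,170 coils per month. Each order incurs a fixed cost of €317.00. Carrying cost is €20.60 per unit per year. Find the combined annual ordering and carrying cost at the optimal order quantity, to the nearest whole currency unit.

TC* ≈ €22,289

Annual demand D = 3,170 × 12 = 38,040.
EOQ = √(2DS/H) = √(2 × 38,040 × 317 / 20.6) ≈ 1082.01.
At Q*, ordering cost (D/Q*)S equals holding cost (Q*/2)H, each = √(DSH/2).
Minimum total = √(2DSH) = √(2 × 38,040 × 317 × 20.6) ≈ 22289.406.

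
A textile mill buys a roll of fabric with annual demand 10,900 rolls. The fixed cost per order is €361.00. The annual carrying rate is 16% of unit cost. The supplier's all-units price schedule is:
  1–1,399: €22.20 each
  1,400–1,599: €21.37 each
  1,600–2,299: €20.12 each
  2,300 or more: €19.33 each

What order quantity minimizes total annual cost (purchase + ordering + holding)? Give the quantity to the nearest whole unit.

Holding cost per unit per year at price C is H = 0.16·C.
Candidates are each tier's EOQ (if it falls in that tier) and each price-break quantity.
Tier 1 (€22.20): EOQ = 1488.5 exceeds tier's upper bound 1399, so this tier is dominated.
EOQ at €21.37 = 1517.1 (feasible in tier 2): TC = 10,900×€21.37 + (10,900/1517.1)×361 + (1517.1/2)×0.16×€21.37 = €238,120.33.
EOQ at €20.12 = 1563.5 < 1600, so use break Q=1600: TC = 10,900×€20.12 + (10,900/1600.0)×361 + (1600.0/2)×0.16×€20.12 = €224,342.67.
EOQ at €19.33 = 1595.2 < 2300, so use break Q=2300: TC = 10,900×€19.33 + (10,900/2300.0)×361 + (2300.0/2)×0.16×€19.33 = €215,964.55.
Lowest total cost is €215,964.55 at Q = 2300.0.

Q* ≈ 2,300 rolls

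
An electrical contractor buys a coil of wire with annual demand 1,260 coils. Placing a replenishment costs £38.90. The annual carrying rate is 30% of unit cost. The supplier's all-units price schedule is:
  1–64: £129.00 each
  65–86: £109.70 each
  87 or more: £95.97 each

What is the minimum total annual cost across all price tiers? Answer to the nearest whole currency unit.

TC* ≈ £122,738

Holding cost per unit per year at price C is H = 0.30·C.
Candidates are each tier's EOQ (if it falls in that tier) and each price-break quantity.
EOQ at £129.00 = 50.3 (feasible in tier 1): TC = 1,260×£129.00 + (1,260/50.3)×38.9 + (50.3/2)×0.30×£129.00 = £164,487.74.
EOQ at £109.70 = 54.6 < 65, so use break Q=65: TC = 1,260×£109.70 + (1,260/65.0)×38.9 + (65.0/2)×0.30×£109.70 = £140,045.64.
EOQ at £95.97 = 58.4 < 87, so use break Q=87: TC = 1,260×£95.97 + (1,260/87.0)×38.9 + (87.0/2)×0.30×£95.97 = £122,737.99.
Lowest total cost among the candidates is at Q = 87.0.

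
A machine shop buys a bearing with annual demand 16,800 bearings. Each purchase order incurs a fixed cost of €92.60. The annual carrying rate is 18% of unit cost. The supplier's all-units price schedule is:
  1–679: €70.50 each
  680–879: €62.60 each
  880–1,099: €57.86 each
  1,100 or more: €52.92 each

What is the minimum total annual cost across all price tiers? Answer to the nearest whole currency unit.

TC* ≈ €895,709

Holding cost per unit per year at price C is H = 0.18·C.
For each price level, check whether its EOQ is feasible; otherwise the best quantity at that price is the breakpoint.
EOQ at €70.50 = 495.2 (feasible in tier 1): TC = 16,800×€70.50 + (16,800/495.2)×92.6 + (495.2/2)×0.18×€70.50 = €1,190,683.56.
EOQ at €62.60 = 525.5 < 680, so use break Q=680: TC = 16,800×€62.60 + (16,800/680.0)×92.6 + (680.0/2)×0.18×€62.60 = €1,057,798.88.
EOQ at €57.86 = 546.6 < 880, so use break Q=880: TC = 16,800×€57.86 + (16,800/880.0)×92.6 + (880.0/2)×0.18×€57.86 = €978,398.33.
EOQ at €52.92 = 571.5 < 1100, so use break Q=1100: TC = 16,800×€52.92 + (16,800/1100.0)×92.6 + (1100.0/2)×0.18×€52.92 = €895,709.33.
Lowest total cost among the candidates is at Q = 1100.0.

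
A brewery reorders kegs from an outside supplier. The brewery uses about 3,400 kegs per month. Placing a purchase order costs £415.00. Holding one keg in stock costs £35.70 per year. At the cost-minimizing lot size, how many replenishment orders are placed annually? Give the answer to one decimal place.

N ≈ 41.9 orders per year

Annual demand D = 3,400 × 12 = 40,800.
Q* = √(2DS/H) = √(2 × 40,800 × 415 / 35.7) ≈ 973.95.
Orders per year = D / Q* = 40,800 / 973.95 ≈ 41.891.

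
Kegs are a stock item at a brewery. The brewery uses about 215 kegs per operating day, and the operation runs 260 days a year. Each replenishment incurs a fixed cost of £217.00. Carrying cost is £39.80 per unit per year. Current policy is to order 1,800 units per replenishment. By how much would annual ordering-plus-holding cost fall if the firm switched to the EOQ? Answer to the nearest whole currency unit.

Extra cost ≈ £11,485 per year

Annual demand D = 215 × 260 = 55,900.
EOQ = √(2DS/H) = √(2 × 55,900 × 217 / 39.8) ≈ 780.75.
Cost at Q* = (D/Q*)S + (Q*/2)H = √(2DSH) ≈ £31,073.65.
Cost at Q = 1,800: (55,900/1,800)×217 + (1,800/2)×39.8 = £6,739.06 + £35,820.00 = £42,559.06.
Excess = £42,559.06 − £31,073.65 = £11,485.40.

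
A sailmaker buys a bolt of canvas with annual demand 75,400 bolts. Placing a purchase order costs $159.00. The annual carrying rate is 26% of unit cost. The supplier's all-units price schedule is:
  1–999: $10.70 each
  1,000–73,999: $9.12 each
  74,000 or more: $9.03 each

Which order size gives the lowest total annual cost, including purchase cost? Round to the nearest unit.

Holding cost per unit per year at price C is H = 0.26·C.
Evaluate total cost at each tier's feasible EOQ or, if the EOQ is below the tier, at the tier's minimum quantity.
Tier 1 ($10.70): EOQ = 2935.8 exceeds tier's upper bound 999, so this tier is dominated.
EOQ at $9.12 = 3179.9 (feasible in tier 2): TC = 75,400×$9.12 + (75,400/3179.9)×159 + (3179.9/2)×0.26×$9.12 = $695,188.21.
EOQ at $9.03 = 3195.7 < 74000, so use break Q=74000: TC = 75,400×$9.03 + (75,400/74000.0)×159 + (74000.0/2)×0.26×$9.03 = $767,892.61.
Lowest total cost is $695,188.21 at Q = 3179.9.

Q* ≈ 3,180 bolts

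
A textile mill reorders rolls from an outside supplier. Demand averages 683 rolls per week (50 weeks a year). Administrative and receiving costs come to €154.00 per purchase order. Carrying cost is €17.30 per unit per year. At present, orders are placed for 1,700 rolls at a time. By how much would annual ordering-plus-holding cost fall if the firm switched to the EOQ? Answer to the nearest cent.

Annual demand D = 683 × 50 = 34,150.
EOQ = √(2DS/H) = √(2 × 34,150 × 154 / 17.3) ≈ 779.74.
Cost at Q* = (D/Q*)S + (Q*/2)H = √(2DSH) ≈ €13,489.44.
Cost at Q = 1,700: (34,150/1,700)×154 + (1,700/2)×17.3 = €3,093.59 + €14,705.00 = €17,798.59.
Excess = €17,798.59 − €13,489.44 = €4,309.15.

Extra cost ≈ €4,309.15 per year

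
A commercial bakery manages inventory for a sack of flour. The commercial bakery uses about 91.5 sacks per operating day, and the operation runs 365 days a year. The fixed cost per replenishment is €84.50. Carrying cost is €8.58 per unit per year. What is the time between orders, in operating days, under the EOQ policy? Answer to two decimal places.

Annual demand D = 91.5 × 365 = 33,397.5.
The optimal lot size = √(2DS/H) = √(2 × 33,397.5 × 84.5 / 8.58) ≈ 811.07.
Cycle time = Q*/D × 365 = 811.07 / 33,397.5 × 365 ≈ 8.864 days.

T ≈ 8.86 days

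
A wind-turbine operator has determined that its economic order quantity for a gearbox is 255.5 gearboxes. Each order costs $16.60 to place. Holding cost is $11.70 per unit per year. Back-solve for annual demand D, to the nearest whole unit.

D ≈ 23,005 gearboxes per year

The basic EOQ model gives Q* = √(2DS/H); rearrange for the unknown.
From Q* = √(2DS/H): D = Q*²H / (2S) = 255.5² × 11.7 / (2 × 16.6) = 23005.389.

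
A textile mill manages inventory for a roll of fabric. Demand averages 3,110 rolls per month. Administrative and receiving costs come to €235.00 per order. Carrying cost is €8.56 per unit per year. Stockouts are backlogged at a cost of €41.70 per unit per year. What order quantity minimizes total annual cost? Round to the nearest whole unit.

Q* ≈ 1,572 rolls

Annual demand D = 3,110 × 12 = 37,320.
With planned backorders, Q* = √(2DS/H) · √((H+B)/B).
√(2DS/H) = √(2 × 37,320 × 235 / 8.56) = 1431.472.
√((H+B)/B) = √((8.56+41.7)/41.7) = 1.0979.
Q* ≈ 1571.542.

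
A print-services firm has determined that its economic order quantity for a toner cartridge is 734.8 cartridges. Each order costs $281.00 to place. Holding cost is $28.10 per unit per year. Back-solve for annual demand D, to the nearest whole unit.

D ≈ 26,997 cartridges per year

Squaring Q* = √(2DS/H) gives Q*² = 2DS/H.
From Q* = √(2DS/H): D = Q*²H / (2S) = 734.8² × 28.1 / (2 × 281) = 26996.552.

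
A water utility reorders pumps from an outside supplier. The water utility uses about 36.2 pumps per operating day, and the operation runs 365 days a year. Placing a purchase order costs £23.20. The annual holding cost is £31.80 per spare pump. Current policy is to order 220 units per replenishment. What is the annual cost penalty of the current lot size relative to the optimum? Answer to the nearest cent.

Annual demand D = 36.2 × 365 = 13,213.
EOQ = √(2DS/H) = √(2 × 13,213 × 23.2 / 31.8) ≈ 138.85.
Cost at Q* = (D/Q*)S + (Q*/2)H = √(2DSH) ≈ £4,415.43.
Cost at Q = 220: (13,213/220)×23.2 + (220/2)×31.8 = £1,393.37 + £3,498.00 = £4,891.37.
Excess = £4,891.37 − £4,415.43 = £475.94.

Extra cost ≈ £475.94 per year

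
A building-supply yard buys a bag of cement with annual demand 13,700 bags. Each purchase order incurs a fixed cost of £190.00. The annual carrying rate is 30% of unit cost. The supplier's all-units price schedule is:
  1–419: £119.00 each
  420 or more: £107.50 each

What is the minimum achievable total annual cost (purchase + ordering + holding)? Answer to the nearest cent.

TC* ≈ £1,485,720.12

Holding cost per unit per year at price C is H = 0.30·C.
Evaluate total cost at each tier's feasible EOQ or, if the EOQ is below the tier, at the tier's minimum quantity.
EOQ at £119.00 = 381.9 (feasible in tier 1): TC = 13,700×£119.00 + (13,700/381.9)×190 + (381.9/2)×0.30×£119.00 = £1,643,932.84.
EOQ at £107.50 = 401.8 < 420, so use break Q=420: TC = 13,700×£107.50 + (13,700/420.0)×190 + (420.0/2)×0.30×£107.50 = £1,485,720.12.
Lowest total cost among the candidates is at Q = 420.0.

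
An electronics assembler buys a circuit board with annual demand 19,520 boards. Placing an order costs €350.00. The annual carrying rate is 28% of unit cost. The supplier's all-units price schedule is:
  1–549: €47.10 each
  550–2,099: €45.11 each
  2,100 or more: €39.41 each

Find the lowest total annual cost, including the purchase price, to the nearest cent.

Holding cost per unit per year at price C is H = 0.28·C.
Evaluate total cost at each tier's feasible EOQ or, if the EOQ is below the tier, at the tier's minimum quantity.
Tier 1 (€47.10): EOQ = 1017.9 exceeds tier's upper bound 549, so this tier is dominated.
EOQ at €45.11 = 1040.1 (feasible in tier 2): TC = 19,520×€45.11 + (19,520/1040.1)×350 + (1040.1/2)×0.28×€45.11 = €893,684.45.
EOQ at €39.41 = 1112.8 < 2100, so use break Q=2100: TC = 19,520×€39.41 + (19,520/2100.0)×350 + (2100.0/2)×0.28×€39.41 = €784,123.07.
Lowest total cost among the candidates is at Q = 2100.0.

TC* ≈ €784,123.07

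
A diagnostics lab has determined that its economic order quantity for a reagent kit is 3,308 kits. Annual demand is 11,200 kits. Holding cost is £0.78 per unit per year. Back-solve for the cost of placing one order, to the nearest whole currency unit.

Invert the EOQ relation Q*² = 2DS/H.
From Q* = √(2DS/H): S = Q*²H / (2D) = 3,308² × 0.78 / (2 × 11,200) = 381.0462.

S ≈ £381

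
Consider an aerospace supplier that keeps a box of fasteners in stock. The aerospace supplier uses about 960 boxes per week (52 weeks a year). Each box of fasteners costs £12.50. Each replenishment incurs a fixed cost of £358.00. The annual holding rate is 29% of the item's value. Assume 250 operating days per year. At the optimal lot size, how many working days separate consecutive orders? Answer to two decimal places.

T ≈ 15.73 days

Annual demand D = 960 × 52 = 49,920.
Holding cost H = 0.29 × £12.50 = £3.6250 per unit per year.
The optimal lot size = √(2DS/H) = √(2 × 49,920 × 358 / 3.625) ≈ 3140.07.
Cycle time = Q*/D × 250 = 3140.07 / 49,920 × 250 ≈ 15.726 days.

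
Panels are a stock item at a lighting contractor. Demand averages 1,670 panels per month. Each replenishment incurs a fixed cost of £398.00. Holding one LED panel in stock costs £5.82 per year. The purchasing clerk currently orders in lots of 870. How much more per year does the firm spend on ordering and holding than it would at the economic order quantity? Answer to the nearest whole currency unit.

Extra cost ≈ £2,064 per year

Annual demand D = 1,670 × 12 = 20,040.
EOQ = √(2DS/H) = √(2 × 20,040 × 398 / 5.82) ≈ 1655.56.
Cost at Q* = (D/Q*)S + (Q*/2)H = √(2DSH) ≈ £9,635.34.
Cost at Q = 870: (20,040/870)×398 + (870/2)×5.82 = £9,167.72 + £2,531.70 = £11,699.42.
Excess = £11,699.42 − £9,635.34 = £2,064.09.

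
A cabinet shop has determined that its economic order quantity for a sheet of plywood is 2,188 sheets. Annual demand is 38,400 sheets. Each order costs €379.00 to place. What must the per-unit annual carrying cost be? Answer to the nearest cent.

The basic EOQ model gives Q* = √(2DS/H); rearrange for the unknown.
From Q* = √(2DS/H): H = 2DS / Q*² = 2 × 38,400 × 379 / 2,188² = 6.0800.

H ≈ €6.08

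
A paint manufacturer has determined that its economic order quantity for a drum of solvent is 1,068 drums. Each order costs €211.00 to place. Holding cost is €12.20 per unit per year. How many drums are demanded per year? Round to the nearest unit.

Invert the EOQ relation Q*² = 2DS/H.
From Q* = √(2DS/H): D = Q*²H / (2S) = 1,068² × 12.2 / (2 × 211) = 32975.386.

D ≈ 32,975 drums per year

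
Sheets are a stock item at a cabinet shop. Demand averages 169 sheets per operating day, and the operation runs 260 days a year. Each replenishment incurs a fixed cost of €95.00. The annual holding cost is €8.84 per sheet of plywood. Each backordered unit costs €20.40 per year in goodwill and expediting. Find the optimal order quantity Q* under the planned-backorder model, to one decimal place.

Q* ≈ 1,163.5 sheets

Annual demand D = 169 × 260 = 43,940.
With planned backorders, Q* = √(2DS/H) · √((H+B)/B).
√(2DS/H) = √(2 × 43,940 × 95 / 8.84) = 971.809.
√((H+B)/B) = √((8.84+20.4)/20.4) = 1.1972.
Q* ≈ 1163.468.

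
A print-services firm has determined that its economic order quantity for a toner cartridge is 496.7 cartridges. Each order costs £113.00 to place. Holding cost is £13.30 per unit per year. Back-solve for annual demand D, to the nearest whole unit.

D ≈ 14,519 cartridges per year

Invert the EOQ relation Q*² = 2DS/H.
From Q* = √(2DS/H): D = Q*²H / (2S) = 496.7² × 13.3 / (2 × 113) = 14518.827.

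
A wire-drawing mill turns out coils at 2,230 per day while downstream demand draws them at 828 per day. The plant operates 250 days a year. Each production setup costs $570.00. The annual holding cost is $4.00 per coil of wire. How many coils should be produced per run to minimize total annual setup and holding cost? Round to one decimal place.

Annual demand D = 828 × 250 = 207,000.
Production build-up factor (1 − d/p) = 1 − 828/2,230 = 0.6287.
Q* = √(2DS / (H(1 − d/p))) = √(2 × 207,000 × 570 / (4 × 0.6287)).
= √(235,980,000 / 2.5148) ≈ 9686.927.

Q* ≈ 9,686.9 coils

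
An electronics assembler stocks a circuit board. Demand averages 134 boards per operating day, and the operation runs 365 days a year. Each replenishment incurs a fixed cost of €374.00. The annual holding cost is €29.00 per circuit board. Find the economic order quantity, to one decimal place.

Q* ≈ 1,123.2 boards

Annual demand D = 134 × 365 = 48,910.
EOQ = √(2DS / H) = √(2 × 48,910 × 374 / 29).
= √(36,584,680 / 29) = √1,261,540.6897 ≈ 1123.183.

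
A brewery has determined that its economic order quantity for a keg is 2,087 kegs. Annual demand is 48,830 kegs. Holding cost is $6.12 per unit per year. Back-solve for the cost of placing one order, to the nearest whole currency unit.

S ≈ $273

Squaring Q* = √(2DS/H) gives Q*² = 2DS/H.
From Q* = √(2DS/H): S = Q*²H / (2D) = 2,087² × 6.12 / (2 × 48,830) = 272.9478.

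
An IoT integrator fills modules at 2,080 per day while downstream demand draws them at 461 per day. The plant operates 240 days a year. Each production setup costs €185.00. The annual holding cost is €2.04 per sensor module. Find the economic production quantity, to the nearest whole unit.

Q* ≈ 5,078 modules

Annual demand D = 461 × 240 = 110,640.
Production build-up factor (1 − d/p) = 1 − 461/2,080 = 0.7784.
Q* = √(2DS / (H(1 − d/p))) = √(2 × 110,640 × 185 / (2.04 × 0.7784)).
= √(40,936,800 / 1.5879) ≈ 5077.502.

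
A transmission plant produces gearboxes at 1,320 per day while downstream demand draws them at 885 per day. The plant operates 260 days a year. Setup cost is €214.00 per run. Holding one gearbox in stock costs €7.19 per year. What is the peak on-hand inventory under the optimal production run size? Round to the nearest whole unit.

I_max ≈ 2,125 gearboxes

Annual demand D = 885 × 260 = 230,100.
Production build-up factor (1 − d/p) = 1 − 885/1,320 = 0.3295.
Q* = √(2DS / (H(1 − d/p))) = √(2 × 230,100 × 214 / (7.19 × 0.3295)).
= √(98,482,800 / 2.3694) ≈ 6447.006.
Maximum inventory = Q*(1 − d/p) = 6447.006 × 0.3295 ≈ 2124.582.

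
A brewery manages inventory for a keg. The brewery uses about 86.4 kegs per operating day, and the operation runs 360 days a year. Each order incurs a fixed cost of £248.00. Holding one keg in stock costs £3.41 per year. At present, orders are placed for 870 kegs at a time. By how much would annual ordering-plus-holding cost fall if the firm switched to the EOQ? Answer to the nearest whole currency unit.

Extra cost ≈ £3,097 per year

Annual demand D = 86.4 × 360 = 31,104.
EOQ = √(2DS/H) = √(2 × 31,104 × 248 / 3.41) ≈ 2127.02.
Cost at Q* = (D/Q*)S + (Q*/2)H = √(2DSH) ≈ £7,253.14.
Cost at Q = 870: (31,104/870)×248 + (870/2)×3.41 = £8,866.43 + £1,483.35 = £10,349.78.
Excess = £10,349.78 − £7,253.14 = £3,096.64.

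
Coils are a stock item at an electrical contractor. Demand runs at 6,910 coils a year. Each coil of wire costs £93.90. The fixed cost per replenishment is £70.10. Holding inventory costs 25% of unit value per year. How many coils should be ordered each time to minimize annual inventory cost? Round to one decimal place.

Q* ≈ 203.1 coils

Holding cost H = 0.25 × £93.90 = £23.4750 per unit per year.
EOQ = √(2DS / H) = √(2 × 6,910 × 70.1 / 23.475).
= √(968,782 / 23.475) = √41,268.6688 ≈ 203.147.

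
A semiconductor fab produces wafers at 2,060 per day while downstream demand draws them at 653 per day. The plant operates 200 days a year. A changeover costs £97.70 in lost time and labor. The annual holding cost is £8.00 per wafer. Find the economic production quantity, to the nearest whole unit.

Annual demand D = 653 × 200 = 130,600.
Production build-up factor (1 − d/p) = 1 − 653/2,060 = 0.6830.
Q* = √(2DS / (H(1 − d/p))) = √(2 × 130,600 × 97.7 / (8 × 0.6830)).
= √(25,519,240 / 5.4641) ≈ 2161.103.

Q* ≈ 2,161 wafers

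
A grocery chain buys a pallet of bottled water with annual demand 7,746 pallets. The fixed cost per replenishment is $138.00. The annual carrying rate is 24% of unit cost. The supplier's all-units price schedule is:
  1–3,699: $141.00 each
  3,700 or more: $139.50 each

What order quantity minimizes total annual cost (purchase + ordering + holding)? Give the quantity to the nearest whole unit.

Q* ≈ 251 pallets

Holding cost per unit per year at price C is H = 0.24·C.
Evaluate total cost at each tier's feasible EOQ or, if the EOQ is below the tier, at the tier's minimum quantity.
EOQ at $141.00 = 251.3 (feasible in tier 1): TC = 7,746×$141.00 + (7,746/251.3)×138 + (251.3/2)×0.24×$141.00 = $1,100,691.67.
EOQ at $139.50 = 252.7 < 3700, so use break Q=3700: TC = 7,746×$139.50 + (7,746/3700.0)×138 + (3700.0/2)×0.24×$139.50 = $1,142,793.90.
Lowest total cost is $1,100,691.67 at Q = 251.3.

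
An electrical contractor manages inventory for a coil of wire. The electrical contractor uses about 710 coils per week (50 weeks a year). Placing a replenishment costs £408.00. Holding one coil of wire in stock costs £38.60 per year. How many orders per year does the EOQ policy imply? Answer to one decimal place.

Annual demand D = 710 × 50 = 35,500.
Q* = √(2DS/H) = √(2 × 35,500 × 408 / 38.6) ≈ 866.29.
Orders per year = D / Q* = 35,500 / 866.29 ≈ 40.979.

N ≈ 41.0 orders per year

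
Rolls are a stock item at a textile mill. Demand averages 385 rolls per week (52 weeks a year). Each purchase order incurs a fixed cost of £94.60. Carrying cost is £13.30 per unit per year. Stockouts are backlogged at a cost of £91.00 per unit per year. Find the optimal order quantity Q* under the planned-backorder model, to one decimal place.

Q* ≈ 571.3 rolls

Annual demand D = 385 × 52 = 20,020.
With planned backorders, Q* = √(2DS/H) · √((H+B)/B).
√(2DS/H) = √(2 × 20,020 × 94.6 / 13.3) = 533.663.
√((H+B)/B) = √((13.3+91)/91) = 1.0706.
Q* ≈ 571.332.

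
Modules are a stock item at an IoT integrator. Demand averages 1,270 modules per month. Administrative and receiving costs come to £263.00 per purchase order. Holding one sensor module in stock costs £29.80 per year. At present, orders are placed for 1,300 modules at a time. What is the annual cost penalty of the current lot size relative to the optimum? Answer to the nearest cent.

Annual demand D = 1,270 × 12 = 15,240.
EOQ = √(2DS/H) = √(2 × 15,240 × 263 / 29.8) ≈ 518.65.
Cost at Q* = (D/Q*)S + (Q*/2)H = √(2DSH) ≈ £15,455.87.
Cost at Q = 1,300: (15,240/1,300)×263 + (1,300/2)×29.8 = £3,083.17 + £19,370.00 = £22,453.17.
Excess = £22,453.17 − £15,455.87 = £6,997.30.

Extra cost ≈ £6,997.30 per year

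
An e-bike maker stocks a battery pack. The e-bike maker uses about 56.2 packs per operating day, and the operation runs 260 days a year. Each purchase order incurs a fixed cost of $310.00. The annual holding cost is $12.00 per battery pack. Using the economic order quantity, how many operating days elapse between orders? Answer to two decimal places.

Annual demand D = 56.2 × 260 = 14,612.
The optimal lot size = √(2DS/H) = √(2 × 14,612 × 310 / 12) ≈ 868.88.
Cycle time = Q*/D × 260 = 868.88 / 14,612 × 260 ≈ 15.461 days.

T ≈ 15.46 days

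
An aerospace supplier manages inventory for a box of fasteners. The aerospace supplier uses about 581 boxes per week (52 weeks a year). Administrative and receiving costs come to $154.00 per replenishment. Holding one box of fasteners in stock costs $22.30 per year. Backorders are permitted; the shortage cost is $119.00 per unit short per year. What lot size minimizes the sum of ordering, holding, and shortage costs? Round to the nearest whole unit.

Annual demand D = 581 × 52 = 30,212.
With planned backorders, Q* = √(2DS/H) · √((H+B)/B).
√(2DS/H) = √(2 × 30,212 × 154 / 22.3) = 645.970.
√((H+B)/B) = √((22.3+119)/119) = 1.0897.
Q* ≈ 703.899.

Q* ≈ 704 boxes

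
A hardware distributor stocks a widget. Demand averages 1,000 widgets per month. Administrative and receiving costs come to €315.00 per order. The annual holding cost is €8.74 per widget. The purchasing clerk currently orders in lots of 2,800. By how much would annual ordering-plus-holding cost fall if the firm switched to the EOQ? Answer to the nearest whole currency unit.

Extra cost ≈ €5,457 per year

Annual demand D = 1,000 × 12 = 12,000.
EOQ = √(2DS/H) = √(2 × 12,000 × 315 / 8.74) ≈ 930.05.
Cost at Q* = (D/Q*)S + (Q*/2)H = √(2DSH) ≈ €8,128.62.
Cost at Q = 2,800: (12,000/2,800)×315 + (2,800/2)×8.74 = €1,350.00 + €12,236.00 = €13,586.00.
Excess = €13,586.00 − €8,128.62 = €5,457.38.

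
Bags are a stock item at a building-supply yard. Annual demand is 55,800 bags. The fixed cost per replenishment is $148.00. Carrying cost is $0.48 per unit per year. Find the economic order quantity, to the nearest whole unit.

EOQ = √(2DS / H) = √(2 × 55,800 × 148 / 0.48).
= √(16,516,800 / 0.48) = √34,410,000 ≈ 5866.004.

Q* ≈ 5,866 bags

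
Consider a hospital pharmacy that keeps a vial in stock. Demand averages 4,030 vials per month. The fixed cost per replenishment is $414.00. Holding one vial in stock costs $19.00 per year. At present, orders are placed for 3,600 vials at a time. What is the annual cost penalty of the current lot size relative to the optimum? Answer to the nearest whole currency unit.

Extra cost ≈ $12,179 per year

Annual demand D = 4,030 × 12 = 48,360.
EOQ = √(2DS/H) = √(2 × 48,360 × 414 / 19) ≈ 1451.72.
Cost at Q* = (D/Q*)S + (Q*/2)H = √(2DSH) ≈ $27,582.59.
Cost at Q = 3,600: (48,360/3,600)×414 + (3,600/2)×19 = $5,561.40 + $34,200.00 = $39,761.40.
Excess = $39,761.40 − $27,582.59 = $12,178.81.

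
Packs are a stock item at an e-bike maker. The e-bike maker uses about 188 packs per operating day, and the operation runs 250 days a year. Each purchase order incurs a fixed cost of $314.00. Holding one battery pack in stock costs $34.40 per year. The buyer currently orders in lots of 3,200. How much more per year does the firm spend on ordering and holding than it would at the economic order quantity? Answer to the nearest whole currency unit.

Extra cost ≈ $27,787 per year

Annual demand D = 188 × 250 = 47,000.
EOQ = √(2DS/H) = √(2 × 47,000 × 314 / 34.4) ≈ 926.30.
Cost at Q* = (D/Q*)S + (Q*/2)H = √(2DSH) ≈ $31,864.56.
Cost at Q = 3,200: (47,000/3,200)×314 + (3,200/2)×34.4 = $4,611.88 + $55,040.00 = $59,651.88.
Excess = $59,651.88 − $31,864.56 = $27,787.31.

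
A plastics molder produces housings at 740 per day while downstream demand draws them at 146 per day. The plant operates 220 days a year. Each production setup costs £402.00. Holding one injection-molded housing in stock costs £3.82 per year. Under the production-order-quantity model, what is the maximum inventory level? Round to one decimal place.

Annual demand D = 146 × 220 = 32,120.
Production build-up factor (1 − d/p) = 1 − 146/740 = 0.8027.
Q* = √(2DS / (H(1 − d/p))) = √(2 × 32,120 × 402 / (3.82 × 0.8027)).
= √(25,824,480 / 3.0663) ≈ 2902.062.
Maximum inventory = Q*(1 − d/p) = 2902.062 × 0.8027 ≈ 2329.493.

I_max ≈ 2,329.5 housings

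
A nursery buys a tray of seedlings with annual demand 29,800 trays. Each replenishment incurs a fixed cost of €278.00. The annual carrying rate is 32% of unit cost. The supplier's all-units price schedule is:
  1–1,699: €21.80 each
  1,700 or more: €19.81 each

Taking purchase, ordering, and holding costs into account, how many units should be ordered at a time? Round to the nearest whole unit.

Holding cost per unit per year at price C is H = 0.32·C.
For each price level, check whether its EOQ is feasible; otherwise the best quantity at that price is the breakpoint.
EOQ at €21.80 = 1541.1 (feasible in tier 1): TC = 29,800×€21.80 + (29,800/1541.1)×278 + (1541.1/2)×0.32×€21.80 = €660,391.00.
EOQ at €19.81 = 1616.7 < 1700, so use break Q=1700: TC = 29,800×€19.81 + (29,800/1700.0)×278 + (1700.0/2)×0.32×€19.81 = €600,599.50.
Lowest total cost is €600,599.50 at Q = 1700.0.

Q* ≈ 1,700 trays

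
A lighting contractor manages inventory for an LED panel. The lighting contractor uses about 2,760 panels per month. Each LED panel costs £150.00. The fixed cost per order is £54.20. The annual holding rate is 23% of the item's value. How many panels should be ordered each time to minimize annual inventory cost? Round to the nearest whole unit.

Q* ≈ 323 panels

Annual demand D = 2,760 × 12 = 33,120.
Holding cost H = 0.23 × £150.00 = £34.5000 per unit per year.
EOQ = √(2DS / H) = √(2 × 33,120 × 54.2 / 34.5).
= √(3,590,208 / 34.5) = √104,064 ≈ 322.590.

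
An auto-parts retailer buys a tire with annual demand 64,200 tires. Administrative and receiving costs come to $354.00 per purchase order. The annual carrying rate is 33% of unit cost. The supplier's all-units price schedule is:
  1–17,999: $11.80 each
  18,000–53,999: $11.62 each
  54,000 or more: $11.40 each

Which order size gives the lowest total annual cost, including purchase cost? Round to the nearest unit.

Holding cost per unit per year at price C is H = 0.33·C.
Evaluate total cost at each tier's feasible EOQ or, if the EOQ is below the tier, at the tier's minimum quantity.
EOQ at $11.80 = 3416.5 (feasible in tier 1): TC = 64,200×$11.80 + (64,200/3416.5)×354 + (3416.5/2)×0.33×$11.80 = $770,864.00.
EOQ at $11.62 = 3442.9 < 18000, so use break Q=18000: TC = 64,200×$11.62 + (64,200/18000.0)×354 + (18000.0/2)×0.33×$11.62 = $781,778.00.
EOQ at $11.40 = 3476.0 < 54000, so use break Q=54000: TC = 64,200×$11.40 + (64,200/54000.0)×354 + (54000.0/2)×0.33×$11.40 = $833,874.87.
Lowest total cost is $770,864.00 at Q = 3416.5.

Q* ≈ 3,417 tires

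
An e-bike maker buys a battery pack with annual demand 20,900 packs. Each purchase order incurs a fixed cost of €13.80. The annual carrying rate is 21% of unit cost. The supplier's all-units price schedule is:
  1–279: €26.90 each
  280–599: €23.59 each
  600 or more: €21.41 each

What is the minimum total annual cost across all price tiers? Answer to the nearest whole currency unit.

TC* ≈ €449,299

Holding cost per unit per year at price C is H = 0.21·C.
Evaluate total cost at each tier's feasible EOQ or, if the EOQ is below the tier, at the tier's minimum quantity.
Tier 1 (€26.90): EOQ = 319.6 exceeds tier's upper bound 279, so this tier is dominated.
EOQ at €23.59 = 341.2 (feasible in tier 2): TC = 20,900×€23.59 + (20,900/341.2)×13.8 + (341.2/2)×0.21×€23.59 = €494,721.45.
EOQ at €21.41 = 358.2 < 600, so use break Q=600: TC = 20,900×€21.41 + (20,900/600.0)×13.8 + (600.0/2)×0.21×€21.41 = €449,298.53.
Lowest total cost among the candidates is at Q = 600.0.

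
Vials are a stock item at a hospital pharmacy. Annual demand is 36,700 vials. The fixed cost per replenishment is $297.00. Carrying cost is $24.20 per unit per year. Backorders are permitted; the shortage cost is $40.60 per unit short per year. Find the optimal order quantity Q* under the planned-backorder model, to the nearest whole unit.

Q* ≈ 1,199 vials

With planned backorders, Q* = √(2DS/H) · √((H+B)/B).
√(2DS/H) = √(2 × 36,700 × 297 / 24.2) = 949.114.
√((H+B)/B) = √((24.2+40.6)/40.6) = 1.2634.
Q* ≈ 1199.066.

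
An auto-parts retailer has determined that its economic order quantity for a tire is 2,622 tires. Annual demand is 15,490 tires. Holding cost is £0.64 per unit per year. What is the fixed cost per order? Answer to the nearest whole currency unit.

Squaring Q* = √(2DS/H) gives Q*² = 2DS/H.
From Q* = √(2DS/H): S = Q*²H / (2D) = 2,622² × 0.64 / (2 × 15,490) = 142.0247.

S ≈ £142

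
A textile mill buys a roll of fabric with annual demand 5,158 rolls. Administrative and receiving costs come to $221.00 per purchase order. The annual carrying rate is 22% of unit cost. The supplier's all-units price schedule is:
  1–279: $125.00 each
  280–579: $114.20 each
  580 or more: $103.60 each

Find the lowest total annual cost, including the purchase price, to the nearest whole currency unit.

Holding cost per unit per year at price C is H = 0.22·C.
Evaluate total cost at each tier's feasible EOQ or, if the EOQ is below the tier, at the tier's minimum quantity.
Tier 1 ($125.00): EOQ = 287.9 exceeds tier's upper bound 279, so this tier is dominated.
EOQ at $114.20 = 301.2 (feasible in tier 2): TC = 5,158×$114.20 + (5,158/301.2)×221 + (301.2/2)×0.22×$114.20 = $596,611.86.
EOQ at $103.60 = 316.3 < 580, so use break Q=580: TC = 5,158×$103.60 + (5,158/580.0)×221 + (580.0/2)×0.22×$103.60 = $542,943.86.
Lowest total cost among the candidates is at Q = 580.0.

TC* ≈ $542,944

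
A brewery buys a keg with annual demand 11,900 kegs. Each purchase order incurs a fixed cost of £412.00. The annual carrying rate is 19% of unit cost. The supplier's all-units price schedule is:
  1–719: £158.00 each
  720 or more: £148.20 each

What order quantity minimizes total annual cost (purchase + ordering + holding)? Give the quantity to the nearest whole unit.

Holding cost per unit per year at price C is H = 0.19·C.
Candidates are each tier's EOQ (if it falls in that tier) and each price-break quantity.
EOQ at £158.00 = 571.5 (feasible in tier 1): TC = 11,900×£158.00 + (11,900/571.5)×412 + (571.5/2)×0.19×£158.00 = £1,897,357.04.
EOQ at £148.20 = 590.1 < 720, so use break Q=720: TC = 11,900×£148.20 + (11,900/720.0)×412 + (720.0/2)×0.19×£148.20 = £1,780,526.32.
Lowest total cost is £1,780,526.32 at Q = 720.0.

Q* ≈ 720 kegs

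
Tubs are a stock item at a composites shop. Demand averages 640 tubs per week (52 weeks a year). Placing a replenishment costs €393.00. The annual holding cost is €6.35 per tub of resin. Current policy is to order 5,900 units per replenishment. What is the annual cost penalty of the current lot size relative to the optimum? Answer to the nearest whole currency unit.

Annual demand D = 640 × 52 = 33,280.
EOQ = √(2DS/H) = √(2 × 33,280 × 393 / 6.35) ≈ 2029.63.
Cost at Q* = (D/Q*)S + (Q*/2)H = √(2DSH) ≈ €12,888.13.
Cost at Q = 5,900: (33,280/5,900)×393 + (5,900/2)×6.35 = €2,216.79 + €18,732.50 = €20,949.29.
Excess = €20,949.29 − €12,888.13 = €8,061.16.

Extra cost ≈ €8,061 per year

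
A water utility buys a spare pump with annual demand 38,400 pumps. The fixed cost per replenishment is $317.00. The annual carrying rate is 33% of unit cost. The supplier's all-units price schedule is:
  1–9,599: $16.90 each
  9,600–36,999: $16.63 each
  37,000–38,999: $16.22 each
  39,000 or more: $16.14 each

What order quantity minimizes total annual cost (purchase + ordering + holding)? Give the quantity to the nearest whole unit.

Holding cost per unit per year at price C is H = 0.33·C.
Evaluate total cost at each tier's feasible EOQ or, if the EOQ is below the tier, at the tier's minimum quantity.
EOQ at $16.90 = 2089.3 (feasible in tier 1): TC = 38,400×$16.90 + (38,400/2089.3)×317 + (2089.3/2)×0.33×$16.90 = $660,612.27.
EOQ at $16.63 = 2106.2 < 9600, so use break Q=9600: TC = 38,400×$16.63 + (38,400/9600.0)×317 + (9600.0/2)×0.33×$16.63 = $666,201.92.
EOQ at $16.22 = 2132.7 < 37000, so use break Q=37000: TC = 38,400×$16.22 + (38,400/37000.0)×317 + (37000.0/2)×0.33×$16.22 = $722,200.09.
EOQ at $16.14 = 2138.0 < 39000, so use break Q=39000: TC = 38,400×$16.14 + (38,400/39000.0)×317 + (39000.0/2)×0.33×$16.14 = $723,949.02.
Lowest total cost is $660,612.27 at Q = 2089.3.

Q* ≈ 2,089 pumps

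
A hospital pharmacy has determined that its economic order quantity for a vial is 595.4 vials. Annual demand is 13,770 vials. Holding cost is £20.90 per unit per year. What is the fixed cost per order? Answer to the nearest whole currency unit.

Invert the EOQ relation Q*² = 2DS/H.
From Q* = √(2DS/H): S = Q*²H / (2D) = 595.4² × 20.9 / (2 × 13,770) = 269.0296.

S ≈ £269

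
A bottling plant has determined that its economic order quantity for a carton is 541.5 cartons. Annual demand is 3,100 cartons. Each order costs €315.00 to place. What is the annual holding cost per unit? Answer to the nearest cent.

H ≈ €6.66

Squaring Q* = √(2DS/H) gives Q*² = 2DS/H.
From Q* = √(2DS/H): H = 2DS / Q*² = 2 × 3,100 × 315 / 541.5² = 6.6605.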